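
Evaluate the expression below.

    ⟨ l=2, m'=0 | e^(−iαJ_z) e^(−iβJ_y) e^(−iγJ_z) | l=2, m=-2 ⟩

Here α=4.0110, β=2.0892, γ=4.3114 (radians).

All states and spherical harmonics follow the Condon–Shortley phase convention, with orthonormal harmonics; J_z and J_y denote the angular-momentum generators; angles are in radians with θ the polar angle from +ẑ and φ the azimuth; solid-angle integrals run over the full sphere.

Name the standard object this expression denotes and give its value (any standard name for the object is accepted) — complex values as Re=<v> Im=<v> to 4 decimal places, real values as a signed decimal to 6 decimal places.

This is a Wigner D-matrix element — the rotation-matrix element ⟨l m'| R(α,β,γ) |l m⟩ in the angular-momentum basis.
Split into d^2_{0,-2}(β=2.0892) × two z-phases.
With c≡cos(β/2)=0.502248 and s≡sin(β/2)=0.864724, N=[2·2·1·24]^{1/2}=9.797959
Admissible k: 0..0 (factorial args all ≥0)
  k=0: (−1)^2·9.7980/(4)·0.5022^2·0.8647^2 = +0.462026
d^2_{0,-2}(2.0892) = +0.462026
D = (+1.000000+0.000000i)·(+0.462026)·(-0.695286+0.718733i) = -0.321241+0.332073i

Wigner D-matrix element, Re=-0.3212 Im=0.3321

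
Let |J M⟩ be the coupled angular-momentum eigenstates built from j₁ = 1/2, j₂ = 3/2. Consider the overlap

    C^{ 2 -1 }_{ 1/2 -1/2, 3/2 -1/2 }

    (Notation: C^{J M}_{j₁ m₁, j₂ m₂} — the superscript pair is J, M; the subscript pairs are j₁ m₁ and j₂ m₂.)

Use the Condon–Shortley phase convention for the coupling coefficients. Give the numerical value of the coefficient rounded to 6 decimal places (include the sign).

triangle: 0!×1!×3!/5! = 6/120
(j±m)!: 0!×1!×1!×2!×1!×3! = 12
prefactor² = (2J+1)×Δ×N² = 3
  k=0: +1/(0!×0!×1!×1!×0!×2!) = 1/2
Σ = 1/2  ⇒  CG² = 3×(1/2)² = 3/4
CG = +√(3/4) = +0.866025

+0.866025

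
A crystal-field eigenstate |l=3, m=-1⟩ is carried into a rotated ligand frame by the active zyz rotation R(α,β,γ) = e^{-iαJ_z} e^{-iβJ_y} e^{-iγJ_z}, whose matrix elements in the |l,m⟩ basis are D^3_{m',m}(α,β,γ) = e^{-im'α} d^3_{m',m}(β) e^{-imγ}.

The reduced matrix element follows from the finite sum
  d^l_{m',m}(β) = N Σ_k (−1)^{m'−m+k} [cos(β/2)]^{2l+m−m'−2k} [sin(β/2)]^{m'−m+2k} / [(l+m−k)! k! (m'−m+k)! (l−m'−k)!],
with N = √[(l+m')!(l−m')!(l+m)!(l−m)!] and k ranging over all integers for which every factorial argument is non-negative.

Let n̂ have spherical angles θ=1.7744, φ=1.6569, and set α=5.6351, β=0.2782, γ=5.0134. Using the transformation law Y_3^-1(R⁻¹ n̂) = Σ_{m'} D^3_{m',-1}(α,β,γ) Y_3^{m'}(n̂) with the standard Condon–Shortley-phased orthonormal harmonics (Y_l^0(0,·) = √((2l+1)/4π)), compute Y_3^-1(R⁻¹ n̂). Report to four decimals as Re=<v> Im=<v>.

Need the full column D^3_{m',-1} for m'=−3..3 at α=5.6351, β=0.2782, γ=5.0134.
cos(β/2)=0.990341, sin(β/2)=0.138652
d^3_{-3,-1}: single k=2 term ⇒ +0.071620;  D = -0.071432+0.005184i
d^3_{-2,-1}: k∈[1..2] ⇒ +0.417686 -0.016374 = +0.401312;  D = -0.336639-0.218462i
d^3_{-1,-1}: k∈[0..2] ⇒ +0.943429 -0.147938 +0.002175 = +0.797665;  D = -0.271324-0.750102i
d^3_{0,-1}: k∈[0..2] ⇒ -0.457552 +0.026906 -0.000176 = -0.430822;  D = -0.127733+0.411451i
d^3_{1,-1}: k∈[0..2] ⇒ +0.110954 -0.002900 +0.000007 = +0.108061;  D = +0.087842-0.062937i
d^3_{2,-1}: k∈[0..1] ⇒ -0.016374 +0.000160 = -0.016214;  D = -0.016208-0.000428i
d^3_{3,-1}: single k=0 term ⇒ +0.001404;  D = +0.001096+0.000877i
Y_3^{m'}(θ=1.7744,φ=1.6569) and Σ D·Y over m':
  (-0.0714+0.0052i)·(+0.1001+0.3789i)  (-0.3366-0.2185i)·(+0.1953-0.0340i)  (-0.2713-0.7501i)·(+0.0217+0.2509i)  (-0.1277+0.4115i)·(+0.2109+0.0000i)  (+0.0878-0.0629i)·(-0.0217+0.2509i)  (-0.0162-0.0004i)·(+0.1953+0.0340i)  (+0.0011+0.0009i)·(-0.1001+0.3789i)
Y_3^-1(R⁻¹ n̂) = +0.083385-0.032195i

Re=0.0834 Im=-0.0322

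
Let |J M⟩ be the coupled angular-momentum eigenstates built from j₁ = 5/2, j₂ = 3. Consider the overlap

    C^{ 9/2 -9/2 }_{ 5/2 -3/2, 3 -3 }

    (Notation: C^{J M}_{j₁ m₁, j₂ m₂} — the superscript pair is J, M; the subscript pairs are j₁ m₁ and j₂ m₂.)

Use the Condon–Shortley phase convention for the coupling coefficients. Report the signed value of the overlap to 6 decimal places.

triangle: 1!·4!·5!/11! = 2880/39916800
(j±m)!: 1!·4!·0!·6!·0!·9! = 6270566400
prefactor² = (2J+1)·Δ·N² = 49766400/11
  k=0: +1/(0!·1!·4!·0!·0!·5!) = 1/2880
Σ = 1/2880  ⇒  CG² = 49766400/11·(1/2880)² = 6/11
CG = +√(6/11) = +0.738549

+√(6/11) ≈ +0.738549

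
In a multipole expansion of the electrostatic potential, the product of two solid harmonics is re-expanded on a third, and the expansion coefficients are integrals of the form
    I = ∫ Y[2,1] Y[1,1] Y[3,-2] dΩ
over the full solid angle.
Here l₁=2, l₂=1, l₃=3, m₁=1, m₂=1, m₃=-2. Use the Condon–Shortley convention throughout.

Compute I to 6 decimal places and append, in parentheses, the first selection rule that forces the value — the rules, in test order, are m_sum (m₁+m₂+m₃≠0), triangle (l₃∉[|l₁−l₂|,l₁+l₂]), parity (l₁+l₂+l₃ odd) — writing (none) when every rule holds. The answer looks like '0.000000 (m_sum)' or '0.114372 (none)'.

Checks pass: Σm=0; 6 even; l₃=3∈[1,3].
(2·2+1)(2·1+1)(2·3+1) = 105
Δ: 0! 4! 2! / 7! → 1/105
sum: t=0:+1/4 = 1/4
3j²(2 1 3; 0 0 0) = Δ·Π!·Σ² = 3/35  (sign -1)
sum: t=0:+1/12 = 1/12
3j²(2 1 3; 1 1 -2) = Δ·Π!·Σ² = 2/21  (sign -1)
combine: 4πI² = 105·3/35·2/21 = 6/7
take √, sign +1: I = 0.26116903
No selection rule forces the value: the integral is nonzero (none).

0.261169 (none)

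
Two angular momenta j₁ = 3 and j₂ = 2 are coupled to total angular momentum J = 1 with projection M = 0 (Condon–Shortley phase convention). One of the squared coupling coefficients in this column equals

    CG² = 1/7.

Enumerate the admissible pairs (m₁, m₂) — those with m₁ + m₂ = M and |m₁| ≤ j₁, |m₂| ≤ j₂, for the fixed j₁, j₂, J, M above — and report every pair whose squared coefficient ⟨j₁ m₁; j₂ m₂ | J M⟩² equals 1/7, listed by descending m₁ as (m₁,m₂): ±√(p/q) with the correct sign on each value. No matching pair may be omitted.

Admissible pairs with m₁+m₂ = M = 0: (-2,2), (-1,1), (0,0), (1,-1), (2,-2)
  (m₁,m₂)=(2,-2): CG² = 1/7, CG = +√(1/7)   ← matches the target
  (m₁,m₂)=(1,-1): CG² = 8/35, CG = −√(8/35)
  (m₁,m₂)=(0,0): CG² = 9/35, CG = +√(9/35)
  (m₁,m₂)=(-1,1): CG² = 8/35, CG = −√(8/35)
  (m₁,m₂)=(-2,2): CG² = 1/7, CG = +√(1/7)   ← matches the target
Pairs with CG² = 1/7: (2,-2): +√(1/7); (-2,2): +√(1/7)

(2,-2): +√(1/7); (-2,2): +√(1/7)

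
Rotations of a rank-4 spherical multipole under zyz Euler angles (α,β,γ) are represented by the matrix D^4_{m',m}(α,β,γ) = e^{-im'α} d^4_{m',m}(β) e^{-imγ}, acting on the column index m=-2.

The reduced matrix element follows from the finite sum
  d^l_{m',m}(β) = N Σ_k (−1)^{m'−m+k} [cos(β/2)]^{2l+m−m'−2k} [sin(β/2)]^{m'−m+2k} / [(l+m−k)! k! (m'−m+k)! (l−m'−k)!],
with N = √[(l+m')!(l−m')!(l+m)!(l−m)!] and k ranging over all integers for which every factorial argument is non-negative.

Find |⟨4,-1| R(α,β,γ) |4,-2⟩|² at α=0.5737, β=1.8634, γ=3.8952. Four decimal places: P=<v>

P=0.0692

Split into d^4_{-1,-2}(β=1.8634) × two z-phases.
With c≡cos(β/2)=0.596470 and s≡sin(β/2)=0.802635, N=[6·120·2·720]^{1/2}=1018.233765
k: max(0,(-2)−(-1))=0 … min(4+(-2),4−(-1))=2
  k=0: (−1)^1·1018.2338/(240)·0.5965^7·0.8026^1 = -0.091470
  k=1: (−1)^2·1018.2338/(48)·0.5965^5·0.8026^3 = +0.828142
  k=2: (−1)^3·1018.2338/(72)·0.5965^3·0.8026^5 = -0.999706
d^4_{-1,-2}(1.8634) = -0.091470 +0.828142 -0.999706 = -0.263033
|D^4_{-1,-2}|² = |d^4_{-1,-2}(β)|² = (-0.263033)² = 0.069186 (the z-rotation phases have unit modulus)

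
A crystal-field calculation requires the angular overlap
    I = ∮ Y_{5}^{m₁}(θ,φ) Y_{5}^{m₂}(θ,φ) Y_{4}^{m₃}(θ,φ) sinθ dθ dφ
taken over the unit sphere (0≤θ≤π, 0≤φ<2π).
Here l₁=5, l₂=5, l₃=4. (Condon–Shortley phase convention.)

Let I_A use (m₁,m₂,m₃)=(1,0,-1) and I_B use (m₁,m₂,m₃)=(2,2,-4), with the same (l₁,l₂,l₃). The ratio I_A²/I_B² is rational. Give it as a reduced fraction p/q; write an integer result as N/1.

3/35

Same 5,5,4: normalisation and zero-m 3j drop out of the ratio.
A: Δ: 6! 4! 4! / 15! → 1/3153150; sum: t=1:−1/17280 t=2:+1/1152 t=3:−1/864 t=4:+1/6912 = -7/34560; 3j²(5 5 4; 1 0 -1) = Δ·Π!·Σ² = 1/429  (sign +1)
B: Δ: 6! 4! 4! / 15! → 1/3153150; sum: t=3:−1/20736 = -1/20736; 3j²(5 5 4; 2 2 -4) = Δ·Π!·Σ² = 35/1287  (sign -1)
I_A²/I_B² = (1/429)/(35/1287) = 3/35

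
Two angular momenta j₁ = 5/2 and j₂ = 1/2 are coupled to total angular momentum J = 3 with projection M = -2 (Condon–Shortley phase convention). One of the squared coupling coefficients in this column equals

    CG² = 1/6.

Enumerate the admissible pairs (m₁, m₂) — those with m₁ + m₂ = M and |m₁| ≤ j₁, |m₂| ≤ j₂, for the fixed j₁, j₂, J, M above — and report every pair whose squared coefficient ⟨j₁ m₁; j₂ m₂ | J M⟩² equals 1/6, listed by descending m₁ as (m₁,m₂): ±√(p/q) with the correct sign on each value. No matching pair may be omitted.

Admissible pairs with m₁+m₂ = M = -2: (-5/2,1/2), (-3/2,-1/2)
  (m₁,m₂)=(-3/2,-1/2): CG² = 5/6, CG = +√(5/6)
  (m₁,m₂)=(-5/2,1/2): CG² = 1/6, CG = +√(1/6)   ← matches the target
Pairs with CG² = 1/6: (-5/2,1/2): +√(1/6)

(-5/2,1/2): +√(1/6)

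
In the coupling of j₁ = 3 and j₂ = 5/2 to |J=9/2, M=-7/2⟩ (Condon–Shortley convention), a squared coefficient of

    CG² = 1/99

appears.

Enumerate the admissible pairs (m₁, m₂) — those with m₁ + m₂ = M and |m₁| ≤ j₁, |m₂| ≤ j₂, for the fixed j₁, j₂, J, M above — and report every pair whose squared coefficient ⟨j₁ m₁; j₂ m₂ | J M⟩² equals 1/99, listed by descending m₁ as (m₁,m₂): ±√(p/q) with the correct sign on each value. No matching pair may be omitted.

(-2,-3/2): −√(1/99)

Admissible pairs with m₁+m₂ = M = -7/2: (-3,-1/2), (-2,-3/2), (-1,-5/2)
  (m₁,m₂)=(-1,-5/2): CG² = 50/99, CG = +√(50/99)
  (m₁,m₂)=(-2,-3/2): CG² = 1/99, CG = −√(1/99)   ← matches the target
  (m₁,m₂)=(-3,-1/2): CG² = 16/33, CG = −√(16/33)
Pairs with CG² = 1/99: (-2,-3/2): −√(1/99)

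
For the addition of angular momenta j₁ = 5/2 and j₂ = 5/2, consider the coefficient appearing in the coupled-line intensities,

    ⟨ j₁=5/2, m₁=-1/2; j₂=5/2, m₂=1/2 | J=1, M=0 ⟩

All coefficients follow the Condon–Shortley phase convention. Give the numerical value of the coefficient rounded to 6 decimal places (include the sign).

+0.119523

triangle: 4!×1!×1!/7! = 24/5040
(j±m)!: 2!×3!×3!×2!×1!×1! = 144
prefactor² = (2J+1)×Δ×N² = 72/35
  k=2: +1/(2!×2!×1!×1!×0!×0!) = 1/4
  k=3: −1/(3!×1!×0!×0!×1!×1!) = -1/6
Σ = 1/12  ⇒  CG² = 72/35×(1/12)² = 1/70
CG = +√(1/70) = +0.119523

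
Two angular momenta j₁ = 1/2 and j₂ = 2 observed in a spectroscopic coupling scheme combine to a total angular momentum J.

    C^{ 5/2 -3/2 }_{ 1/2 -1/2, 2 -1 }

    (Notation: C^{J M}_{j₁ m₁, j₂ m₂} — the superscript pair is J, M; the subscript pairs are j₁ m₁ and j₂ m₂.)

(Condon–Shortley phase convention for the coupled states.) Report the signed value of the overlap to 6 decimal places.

+0.894427  (= +√(4/5))

√[6·0!1!4!/6! · 0!1!1!3!1!4!] = √(144/5)
  +(−1)^0/∏(0,0,1,1,0,3)! = 1/6  (running 1/6)
⟨..|..⟩ = √(144/5)·(1/6) = +0.894427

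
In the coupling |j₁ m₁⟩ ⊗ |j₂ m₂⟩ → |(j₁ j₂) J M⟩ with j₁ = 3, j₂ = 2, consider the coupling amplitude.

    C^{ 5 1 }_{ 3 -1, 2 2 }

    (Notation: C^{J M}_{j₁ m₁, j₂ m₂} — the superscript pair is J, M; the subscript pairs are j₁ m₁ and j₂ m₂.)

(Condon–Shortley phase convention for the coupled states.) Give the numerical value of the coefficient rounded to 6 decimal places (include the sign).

+0.267261  (= +√(1/14))

triangle: 0!*6!*4!/11! = 17280/39916800
(j±m)!: 2!*4!*4!*0!*6!*4! = 19906560
prefactor² = (2J+1)*Δ*N² = 663552/7
  k=0: +1/(0!*0!*4!*4!*2!*0!) = 1/1152
Σ = 1/1152  ⇒  CG² = 663552/7*(1/1152)² = 1/14
CG = +√(1/14) = +0.267261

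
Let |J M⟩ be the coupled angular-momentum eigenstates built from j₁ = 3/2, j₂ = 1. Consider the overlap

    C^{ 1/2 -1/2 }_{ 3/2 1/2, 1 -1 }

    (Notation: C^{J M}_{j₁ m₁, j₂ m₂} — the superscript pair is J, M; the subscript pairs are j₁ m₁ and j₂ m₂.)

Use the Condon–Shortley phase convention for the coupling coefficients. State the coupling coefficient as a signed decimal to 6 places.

+√(1/6) ≈ +0.408248

triangle: 2!*1!*0!/4! = 2/24
(j±m)!: 2!*1!*0!*2!*0!*1! = 4
prefactor² = (2J+1)*Δ*N² = 2/3
  k=0: +1/(0!*2!*1!*0!*0!*0!) = 1/2
Σ = 1/2  ⇒  CG² = 2/3*(1/2)² = 1/6
CG = +√(1/6) = +0.408248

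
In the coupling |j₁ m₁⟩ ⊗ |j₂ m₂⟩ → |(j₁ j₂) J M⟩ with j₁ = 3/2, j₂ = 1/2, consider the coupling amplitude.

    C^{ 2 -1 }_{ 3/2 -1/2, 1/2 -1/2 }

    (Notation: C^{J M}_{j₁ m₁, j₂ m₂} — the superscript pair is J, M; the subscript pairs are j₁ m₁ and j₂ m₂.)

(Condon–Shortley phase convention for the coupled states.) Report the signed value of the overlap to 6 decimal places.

triangle: 0!*3!*1!/5! = 6/120
(j±m)!: 1!*2!*0!*1!*1!*3! = 12
prefactor² = (2J+1)*Δ*N² = 3
  k=0: +1/(0!*0!*2!*0!*1!*1!) = 1/2
Σ = 1/2  ⇒  CG² = 3*(1/2)² = 3/4
CG = +√(3/4) = +0.866025

+0.866025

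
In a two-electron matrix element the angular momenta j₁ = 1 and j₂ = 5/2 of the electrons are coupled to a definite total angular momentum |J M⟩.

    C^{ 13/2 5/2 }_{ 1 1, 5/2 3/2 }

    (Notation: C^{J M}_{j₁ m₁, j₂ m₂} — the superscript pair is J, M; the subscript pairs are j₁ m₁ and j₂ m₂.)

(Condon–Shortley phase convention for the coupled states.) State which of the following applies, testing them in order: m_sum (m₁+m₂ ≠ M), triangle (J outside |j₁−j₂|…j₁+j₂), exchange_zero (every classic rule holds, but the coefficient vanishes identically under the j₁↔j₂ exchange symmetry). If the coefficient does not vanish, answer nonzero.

triangle

m-sum: m₁+m₂ = 1+3/2 = 5/2, M = 5/2  ✓
triangle: need |j₁−j₂| ≤ J ≤ j₁+j₂, i.e. J ∈ [3/2, 7/2]; J = 13/2 is outside ✗ ⇒ coefficient is 0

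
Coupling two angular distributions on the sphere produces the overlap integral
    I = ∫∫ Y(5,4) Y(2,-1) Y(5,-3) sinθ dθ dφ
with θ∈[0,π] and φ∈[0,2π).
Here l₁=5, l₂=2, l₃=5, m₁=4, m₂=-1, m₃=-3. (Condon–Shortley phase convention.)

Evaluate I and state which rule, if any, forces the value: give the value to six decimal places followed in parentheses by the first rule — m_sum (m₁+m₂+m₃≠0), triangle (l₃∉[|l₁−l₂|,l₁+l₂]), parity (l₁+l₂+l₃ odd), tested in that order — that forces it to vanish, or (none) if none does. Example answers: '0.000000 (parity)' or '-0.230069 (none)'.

0.196098 (none)

Rules hold: Σm=0, L=12 even, 3≤5≤7.
N = 11·5·11 = 605
Δ = 2!·8!·2!/13! = 1/38610
Racah Σ t=0..2: t=0:+1/2880 t=1:−1/576 t=2:+1/2880 = -1/960
⇒ 3j(5 2 5; 0 0 0)² = 10/429, sgn +1
Racah Σ t=0..1: t=0:+1/10080 t=1:−1/80640 = 1/11520
⇒ 3j(5 2 5; 4 -1 -3)² = 49/1430, sgn +1
4πI² = N·(3j₀)²·(3jₘ)² = 245/507
I = +1·√(0.483235/4π) = 0.19609844
No selection rule forces the value: the integral is nonzero (none).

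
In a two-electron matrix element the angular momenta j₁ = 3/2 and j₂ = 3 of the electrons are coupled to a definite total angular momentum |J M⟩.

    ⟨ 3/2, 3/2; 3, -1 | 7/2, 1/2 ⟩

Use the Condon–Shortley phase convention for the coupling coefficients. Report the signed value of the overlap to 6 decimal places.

+√(8/21) = +0.617213

√[8·1!2!5!/9! · 3!0!2!4!4!3!] = √(1536/7)
  +(−1)^0/∏(0,1,0,2,2,3)! = 1/24  (running 1/24)
⟨..|..⟩ = √(1536/7)·(1/24) = +0.617213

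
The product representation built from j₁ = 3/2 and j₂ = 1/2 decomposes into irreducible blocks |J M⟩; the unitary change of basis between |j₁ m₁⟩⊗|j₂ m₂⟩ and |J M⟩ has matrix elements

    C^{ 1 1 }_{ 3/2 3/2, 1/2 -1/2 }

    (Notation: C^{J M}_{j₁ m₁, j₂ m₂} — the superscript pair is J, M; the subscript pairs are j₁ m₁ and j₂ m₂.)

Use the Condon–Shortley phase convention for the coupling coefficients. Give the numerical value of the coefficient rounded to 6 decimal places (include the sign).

+0.866025

√[3·1!2!0!/4! · 3!0!0!1!2!0!] = √(3)
  +(−1)^0/∏(0,1,0,0,2,0)! = 1/2  (running 1/2)
⟨..|..⟩ = √(3)·(1/2) = +0.866025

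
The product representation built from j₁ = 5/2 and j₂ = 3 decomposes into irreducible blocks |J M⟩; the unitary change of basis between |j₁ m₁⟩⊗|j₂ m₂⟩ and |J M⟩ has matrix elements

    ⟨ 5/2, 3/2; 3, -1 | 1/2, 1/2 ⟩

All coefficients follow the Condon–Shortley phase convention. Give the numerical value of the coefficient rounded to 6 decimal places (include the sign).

-0.308607  (= −√(2/21))

j₁+j₂−J=5  J+j₁−j₂=0  J−j₁+j₂=1  j₁+j₂+J+1=7
(j₁±m₁, j₂±m₂, J±M) = (4,1,2,4,1,0)
P² = 384/7
sum k=1..1:
  [1] −1/24 = -1/24
S = -1/24
C² = P²·S² = 2/21 ; C = -0.308607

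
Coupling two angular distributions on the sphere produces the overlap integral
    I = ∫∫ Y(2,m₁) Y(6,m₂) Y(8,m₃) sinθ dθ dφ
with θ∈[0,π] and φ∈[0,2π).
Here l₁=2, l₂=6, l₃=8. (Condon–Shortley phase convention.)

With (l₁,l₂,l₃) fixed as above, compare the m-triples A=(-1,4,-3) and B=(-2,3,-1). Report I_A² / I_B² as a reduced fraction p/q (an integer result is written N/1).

22/7

Same 2,6,8: normalisation and zero-m 3j drop out of the ratio.
A: Δ: 0! 4! 12! / 17! → 1/30940; sum: t=0:+1/43545600 = 1/43545600; 3j²(2 6 8; -1 4 -3) = Δ·Π!·Σ² = 11/3094  (sign -1)
B: Δ: 0! 4! 12! / 17! → 1/30940; sum: t=0:+1/52254720 = 1/52254720; 3j²(2 6 8; -2 3 -1) = Δ·Π!·Σ² = 1/884  (sign -1)
I_A²/I_B² = (11/3094)/(1/884) = 22/7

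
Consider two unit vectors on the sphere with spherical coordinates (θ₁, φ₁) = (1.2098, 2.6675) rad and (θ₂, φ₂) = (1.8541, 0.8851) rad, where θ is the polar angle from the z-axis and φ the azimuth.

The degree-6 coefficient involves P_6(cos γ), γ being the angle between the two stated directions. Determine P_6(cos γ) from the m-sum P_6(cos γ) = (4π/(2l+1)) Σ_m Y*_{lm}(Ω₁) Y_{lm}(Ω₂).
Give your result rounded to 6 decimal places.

Summing Y*_{l m}(θ₁,φ₁)·Y_{l m}(θ₂,φ₂) over m ∈ [−6, 6]; prefactor 4π/(2·6+1) = 0.966644:
  m=-6: (-0.309716-0.094802i) × (+0.213137+0.312740i) = -0.036364-0.117067i  (running Σ = -0.036364-0.117067i)
  m=-5: (+0.303781+0.295233i) × (+0.108006-0.366087i) = +0.140891-0.079323i  (running Σ = +0.104527-0.196390i)
  m=-4: (-0.032547-0.096410i) × (+0.039257-0.016542i) = -0.002873-0.003246i  (running Σ = +0.101655-0.199636i)
  m=-3: (+0.045375-0.303271i) × (-0.304980-0.161223i) = -0.062733+0.085176i  (running Σ = +0.038922-0.114460i)
  m=-2: (-0.121683+0.169508i) × (+0.012191+0.060326i) = -0.011709-0.005274i  (running Σ = +0.027213-0.119734i)
  m=-1: (-0.214497+0.110064i) × (-0.200055+0.244528i) = +0.015997-0.074469i  (running Σ = +0.043210-0.194204i)
  m=0: (+0.231722-0.000000i) × (+0.088448+0.000000i) = +0.020495+0.000000i  (running Σ = +0.063706-0.194204i)
  m=1: (+0.214497+0.110064i) × (+0.200055+0.244528i) = +0.015997+0.074469i  (running Σ = +0.079703-0.119734i)
  m=2: (-0.121683-0.169508i) × (+0.012191-0.060326i) = -0.011709+0.005274i  (running Σ = +0.067994-0.114460i)
  m=3: (-0.045375-0.303271i) × (+0.304980-0.161223i) = -0.062733-0.085176i  (running Σ = +0.005261-0.199636i)
  m=4: (-0.032547+0.096410i) × (+0.039257+0.016542i) = -0.002873+0.003246i  (running Σ = +0.002389-0.196390i)
  m=5: (-0.303781+0.295233i) × (-0.108006-0.366087i) = +0.140891+0.079323i  (running Σ = +0.143280-0.117067i)
  m=6: (-0.309716+0.094802i) × (+0.213137-0.312740i) = -0.036364+0.117067i  (running Σ = +0.106916+0.000000i)
Accumulated sum +0.106916+0.000000i; after 4π/(2l+1) scaling, +0.103350+0.000000i ⇒ P_6 = 0.103350

0.103350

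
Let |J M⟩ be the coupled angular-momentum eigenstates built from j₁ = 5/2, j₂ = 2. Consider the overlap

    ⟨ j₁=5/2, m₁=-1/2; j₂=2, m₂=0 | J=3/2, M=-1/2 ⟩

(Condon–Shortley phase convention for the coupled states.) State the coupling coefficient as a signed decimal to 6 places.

triangle: 3!*2!*1!/7! = 12/5040
(j±m)!: 2!*3!*2!*2!*1!*2! = 96
prefactor² = (2J+1)*Δ*N² = 32/35
  k=1: −1/(1!*2!*2!*1!*0!*0!) = -1/4
  k=2: +1/(2!*1!*1!*0!*1!*1!) = 1/2
Σ = 1/4  ⇒  CG² = 32/35*(1/4)² = 2/35
CG = +√(2/35) = +0.239046

+0.239046  (= +√(2/35))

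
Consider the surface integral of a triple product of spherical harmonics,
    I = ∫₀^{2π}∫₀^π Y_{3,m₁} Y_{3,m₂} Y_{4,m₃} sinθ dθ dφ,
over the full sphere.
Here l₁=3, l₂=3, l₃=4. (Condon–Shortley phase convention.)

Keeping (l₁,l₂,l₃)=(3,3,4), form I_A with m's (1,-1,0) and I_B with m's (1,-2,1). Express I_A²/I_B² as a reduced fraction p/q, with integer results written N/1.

1/32

l's match ⇒ only the (l;m) 3-j factors differ between A and B.
A: triangle coeff Δ(3,3,4) = 1/34650; Σ_t [0,2]: t=0:+1/32 t=1:−1/36 t=2:+1/1152 = 5/1152; (3j)²=1/1386 [(3 3 4; 1 -1 0)], sign=+1
B: triangle coeff Δ(3,3,4) = 1/34650; Σ_t [0,1]: t=0:+1/48 t=1:−1/144 = 1/72; (3j)²=16/693 [(3 3 4; 1 -2 1)], sign=-1
I_A²/I_B² = (1/1386)/(16/693) = 1/32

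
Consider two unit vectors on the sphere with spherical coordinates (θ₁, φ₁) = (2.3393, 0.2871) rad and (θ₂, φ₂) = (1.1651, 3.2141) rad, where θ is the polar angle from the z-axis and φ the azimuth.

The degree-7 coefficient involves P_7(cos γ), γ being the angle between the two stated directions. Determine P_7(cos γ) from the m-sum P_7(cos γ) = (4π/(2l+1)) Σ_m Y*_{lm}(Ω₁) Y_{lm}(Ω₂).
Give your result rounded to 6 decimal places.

Addition theorem: P_7(cos γ) = (4π/15) Σ_m Y*_{lm}(Ω₁) Y_{lm}(Ω₂), m = −7…7:
  term(m=-7) = -0.000942-0.013694i   from Y*(Ω₁)=-0.021098+0.044942i, Y(Ω₂)=-0.241615+0.134374i
  term(m=-6) = -0.022301-0.076617i   from Y*(Ω₁)=+0.027158-0.177527i, Y(Ω₂)=+0.402931-0.187258i
  term(m=-5) = -0.043767-0.080528i   from Y*(Ω₁)=+0.050200+0.368774i, Y(Ω₂)=-0.230257+0.087337i
  term(m=-4) = +0.058827+0.068106i   from Y*(Ω₁)=-0.183269-0.407763i, Y(Ω₂)=-0.192897+0.057569i
  term(m=-3) = +0.048288+0.036237i   from Y*(Ω₁)=+0.120262+0.140059i, Y(Ω₂)=+0.319328-0.070578i
  term(m=-2) = +0.016969+0.007766i   from Y*(Ω₁)=+0.224967+0.145533i, Y(Ω₂)=+0.068917-0.010065i
  term(m=-1) = +0.103042+0.022458i   from Y*(Ω₁)=-0.305595-0.090229i, Y(Ω₂)=-0.330104+0.023977i
  term(m=+0) = +0.005496+0.000000i   from Y*(Ω₁)=-0.180779-0.000000i, Y(Ω₂)=-0.030399+0.000000i
  term(m=+1) = +0.103042-0.022458i   from Y*(Ω₁)=+0.305595-0.090229i, Y(Ω₂)=+0.330104+0.023977i
  term(m=+2) = +0.016969-0.007766i   from Y*(Ω₁)=+0.224967-0.145533i, Y(Ω₂)=+0.068917+0.010065i
  term(m=+3) = +0.048288-0.036237i   from Y*(Ω₁)=-0.120262+0.140059i, Y(Ω₂)=-0.319328-0.070578i
  term(m=+4) = +0.058827-0.068106i   from Y*(Ω₁)=-0.183269+0.407763i, Y(Ω₂)=-0.192897-0.057569i
  term(m=+5) = -0.043767+0.080528i   from Y*(Ω₁)=-0.050200+0.368774i, Y(Ω₂)=+0.230257+0.087337i
  term(m=+6) = -0.022301+0.076617i   from Y*(Ω₁)=+0.027158+0.177527i, Y(Ω₂)=+0.402931+0.187258i
  term(m=+7) = -0.000942+0.013694i   from Y*(Ω₁)=+0.021098+0.044942i, Y(Ω₂)=+0.241615+0.134374i
Accumulated sum +0.325729-0.000000i; after 4π/(2l+1) scaling, +0.272882-0.000000i ⇒ P_7 = 0.272882

0.272882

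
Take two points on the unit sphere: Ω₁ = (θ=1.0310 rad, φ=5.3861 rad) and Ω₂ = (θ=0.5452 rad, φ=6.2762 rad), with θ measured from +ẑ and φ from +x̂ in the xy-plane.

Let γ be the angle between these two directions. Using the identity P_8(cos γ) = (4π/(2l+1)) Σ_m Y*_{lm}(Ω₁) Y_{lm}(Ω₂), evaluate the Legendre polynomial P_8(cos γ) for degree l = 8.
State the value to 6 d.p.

Term-by-term m-sum for l=8 (normalisation 4π/17 = 0.739198):
  m=-8: (0.09470 - 0.11776j) × (0.00269 + 0.00015j) = 0.00027 - 0.00030j  (running Σ = 0.00027 - 0.00030j)
  m=-7: (0.36216 + 0.00130j) × (0.01776 + 0.00087j) = 0.00643 + 0.00034j  (running Σ = 0.00670 + 0.00004j)
  m=-6: (0.27594 + 0.34821j) × (0.07290 + 0.00306j) = 0.01905 + 0.02623j  (running Σ = 0.02576 + 0.02626j)
  m=-5: (-0.04204 + 0.18202j) × (0.20761 + 0.00725j) = -0.01005 + 0.03748j  (running Σ = 0.01571 + 0.06375j)
  m=-4: (0.22012 - 0.10545j) × (0.40923 + 0.01144j) = 0.09128 - 0.04063j  (running Σ = 0.10699 + 0.02311j)
  m=-3: (0.29254 + 0.14144j) × (0.50361 + 0.01056j) = 0.14584 + 0.07432j  (running Σ = 0.25283 + 0.09743j)
  m=-2: (-0.01970 - 0.08672j) × (0.22302 + 0.00312j) = -0.00412 - 0.01940j  (running Σ = 0.24870 + 0.07803j)
  m=-1: (0.21274 - 0.26649j) × (-0.31330 - 0.00219j) = -0.06724 + 0.08303j  (running Σ = 0.18147 + 0.16105j)
  m=0: (-0.03953 + 0.00000j) × (-0.34167 + 0.00000j) = 0.01350 + 0.00000j  (running Σ = 0.19497 + 0.16105j)
  m=1: (-0.21274 - 0.26649j) × (0.31330 - 0.00219j) = -0.06724 - 0.08303j  (running Σ = 0.12774 + 0.07803j)
  m=2: (-0.01970 + 0.08672j) × (0.22302 - 0.00312j) = -0.00412 + 0.01940j  (running Σ = 0.12362 + 0.09743j)
  m=3: (-0.29254 + 0.14144j) × (-0.50361 + 0.01056j) = 0.14584 - 0.07432j  (running Σ = 0.26945 + 0.02311j)
  m=4: (0.22012 + 0.10545j) × (0.40923 - 0.01144j) = 0.09128 + 0.04063j  (running Σ = 0.36074 + 0.06375j)
  m=5: (0.04204 + 0.18202j) × (-0.20761 + 0.00725j) = -0.01005 - 0.03748j  (running Σ = 0.35069 + 0.02626j)
  m=6: (0.27594 - 0.34821j) × (0.07290 - 0.00306j) = 0.01905 - 0.02623j  (running Σ = 0.36974 + 0.00004j)
  m=7: (-0.36216 + 0.00130j) × (-0.01776 + 0.00087j) = 0.00643 - 0.00034j  (running Σ = 0.37617 - 0.00030j)
  m=8: (0.09470 + 0.11776j) × (0.00269 - 0.00015j) = 0.00027 + 0.00030j  (running Σ = 0.37644 + 0.00000j)
Total Σ_m = 0.37644 + 0.00000j. Multiply by 0.739198: 0.27827 + 0.00000j. P_8(cos γ) = 0.278267

0.278267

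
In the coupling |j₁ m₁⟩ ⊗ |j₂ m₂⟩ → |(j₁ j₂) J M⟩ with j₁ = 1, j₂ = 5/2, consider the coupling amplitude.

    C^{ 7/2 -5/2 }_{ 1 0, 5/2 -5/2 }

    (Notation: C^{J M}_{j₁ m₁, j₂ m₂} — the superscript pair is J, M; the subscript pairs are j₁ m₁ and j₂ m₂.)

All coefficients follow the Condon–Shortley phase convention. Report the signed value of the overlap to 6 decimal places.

triangle: 0!*2!*5!/8! = 240/40320
(j±m)!: 1!*1!*0!*5!*1!*6! = 86400
prefactor² = (2J+1)*Δ*N² = 28800/7
  k=0: +1/(0!*0!*1!*0!*1!*5!) = 1/120
Σ = 1/120  ⇒  CG² = 28800/7*(1/120)² = 2/7
CG = +√(2/7) = +0.534522

+√(2/7) = +0.534522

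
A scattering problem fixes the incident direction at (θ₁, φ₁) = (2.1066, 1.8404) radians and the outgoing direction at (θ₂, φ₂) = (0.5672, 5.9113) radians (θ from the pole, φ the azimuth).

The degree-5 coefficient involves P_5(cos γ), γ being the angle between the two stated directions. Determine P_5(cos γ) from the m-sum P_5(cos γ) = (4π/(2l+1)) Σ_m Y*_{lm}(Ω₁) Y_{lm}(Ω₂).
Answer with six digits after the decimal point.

0.375543

Expand P_5 via completeness: Σ_{m} conj(Y_{5,m}) at Ω₁ times Y_{5,m} at Ω₂ —
  [-5]  conj(Y_{5,-5})(Ω₁) = (-0.212770, 0.048200) ; Y_{5,-5}(Ω₂) = (-0.005914, 0.019919) ; Δ = (0.000298, -0.004523)
  [-4]  conj(Y_{5,-4})(Ω₁) = (-0.193634, -0.360954) ; Y_{5,-4}(Ω₂) = (0.008578, 0.102790) ; Δ = (0.035442, -0.023000)
  [-3]  conj(Y_{5,-3})(Ω₁) = (0.214132, -0.204333) ; Y_{5,-3}(Ω₂) = (0.127407, 0.260328) ; Δ = (0.080476, 0.029711)
  [-2]  conj(Y_{5,-2})(Ω₁) = (-0.119710, -0.071629) ; Y_{5,-2}(Ω₂) = (0.344341, 0.316803) ; Δ = (-0.018529, -0.062589)
  [-1]  conj(Y_{5,-1})(Ω₁) = (0.089663, -0.324477) ; Y_{5,-1}(Ω₂) = (0.267296, 0.104254) ; Δ = (0.057795, -0.077384)
  [+0]  conj(Y_{5,0})(Ω₁) = (-0.061789, -0.000000) ; Y_{5,0}(Ω₂) = (-0.287581, 0.000000) ; Δ = (0.017769, 0.000000)
  [+1]  conj(Y_{5,1})(Ω₁) = (-0.089663, -0.324477) ; Y_{5,1}(Ω₂) = (-0.267296, 0.104254) ; Δ = (0.057795, 0.077384)
  [+2]  conj(Y_{5,2})(Ω₁) = (-0.119710, 0.071629) ; Y_{5,2}(Ω₂) = (0.344341, -0.316803) ; Δ = (-0.018529, 0.062589)
  [+3]  conj(Y_{5,3})(Ω₁) = (-0.214132, -0.204333) ; Y_{5,3}(Ω₂) = (-0.127407, 0.260328) ; Δ = (0.080476, -0.029711)
  [+4]  conj(Y_{5,4})(Ω₁) = (-0.193634, 0.360954) ; Y_{5,4}(Ω₂) = (0.008578, -0.102790) ; Δ = (0.035442, 0.023000)
  [+5]  conj(Y_{5,5})(Ω₁) = (0.212770, 0.048200) ; Y_{5,5}(Ω₂) = (0.005914, 0.019919) ; Δ = (0.000298, 0.004523)
Σ over m = (0.328732, 0.000000); ×(4π/11) → (0.375543, 0.000000). Real part: 0.375543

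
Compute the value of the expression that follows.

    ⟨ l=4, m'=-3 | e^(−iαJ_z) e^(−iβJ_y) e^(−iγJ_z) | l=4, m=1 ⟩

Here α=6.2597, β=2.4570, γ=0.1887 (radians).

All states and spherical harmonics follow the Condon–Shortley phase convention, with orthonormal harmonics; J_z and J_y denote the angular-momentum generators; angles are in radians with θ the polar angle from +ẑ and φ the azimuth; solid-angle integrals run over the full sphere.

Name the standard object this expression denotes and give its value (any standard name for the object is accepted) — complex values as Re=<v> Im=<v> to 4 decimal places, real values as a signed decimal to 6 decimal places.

Wigner D-matrix element, Re=-0.4761 Im=0.1262

This is a Wigner D-matrix element — the rotation-matrix element ⟨l m'| R(α,β,γ) |l m⟩ in the angular-momentum basis.
D^4_{-3,1}(6.2597,2.4570,0.1887) = e^{-i·-3·6.2597}·d^4_{-3,1}(2.4570)·e^{-i·1·0.1887}. Compute d first:
c=cos(2.457000/2)=0.335651, s=sin(2.457000/2)=0.941986; N=√[1·5040·120·6]=1904.940944
Admissible k: 4..5 (factorial args all ≥0)
  k=4: (−1)^0·1904.9409/(144)·0.3357^4·0.9420^4 = +0.132206
  k=5: (−1)^1·1904.9409/(240)·0.3357^2·0.9420^6 = -0.624761
d^4_{-3,1}(2.4570) = +0.132206 -0.624761 = -0.492556
Phases: e^{-i·(-3)·6.2597}=+0.997519-0.070398i, e^{-i·(1)·0.1887}=+0.982249-0.187582i ⇒ D=-0.476108+0.126225i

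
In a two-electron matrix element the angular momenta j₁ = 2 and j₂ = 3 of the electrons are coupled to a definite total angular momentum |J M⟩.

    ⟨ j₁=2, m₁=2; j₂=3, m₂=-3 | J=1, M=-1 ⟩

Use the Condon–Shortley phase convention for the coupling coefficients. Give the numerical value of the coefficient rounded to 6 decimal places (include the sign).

triangle: 4!*0!*2!/7! = 48/5040
(j±m)!: 4!*0!*0!*6!*0!*2! = 34560
prefactor² = (2J+1)*Δ*N² = 6912/7
  k=0: +1/(0!*4!*0!*0!*0!*2!) = 1/48
Σ = 1/48  ⇒  CG² = 6912/7*(1/48)² = 3/7
CG = +√(3/7) = +0.654654

+0.654654  (= +√(3/7))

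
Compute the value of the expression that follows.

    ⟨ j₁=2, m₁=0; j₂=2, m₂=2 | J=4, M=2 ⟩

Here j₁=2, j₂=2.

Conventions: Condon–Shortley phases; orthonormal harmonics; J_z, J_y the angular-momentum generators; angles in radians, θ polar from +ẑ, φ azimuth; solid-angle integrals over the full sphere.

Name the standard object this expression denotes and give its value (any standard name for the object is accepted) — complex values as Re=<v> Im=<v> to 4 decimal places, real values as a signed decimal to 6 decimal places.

This is a Clebsch–Gordan (vector-coupling) coefficient.
j₁+j₂−J=0  J+j₁−j₂=4  J−j₁+j₂=4  j₁+j₂+J+1=9
(j₁±m₁, j₂±m₂, J±M) = (2,2,4,0,6,2)
P² = 13824/7
sum k=0..0:
  [0] +1/96 = 1/96
S = 1/96
C² = P²·S² = 3/14 ; C = +0.462910

Clebsch–Gordan coefficient, +√(3/14) ≈ +0.462910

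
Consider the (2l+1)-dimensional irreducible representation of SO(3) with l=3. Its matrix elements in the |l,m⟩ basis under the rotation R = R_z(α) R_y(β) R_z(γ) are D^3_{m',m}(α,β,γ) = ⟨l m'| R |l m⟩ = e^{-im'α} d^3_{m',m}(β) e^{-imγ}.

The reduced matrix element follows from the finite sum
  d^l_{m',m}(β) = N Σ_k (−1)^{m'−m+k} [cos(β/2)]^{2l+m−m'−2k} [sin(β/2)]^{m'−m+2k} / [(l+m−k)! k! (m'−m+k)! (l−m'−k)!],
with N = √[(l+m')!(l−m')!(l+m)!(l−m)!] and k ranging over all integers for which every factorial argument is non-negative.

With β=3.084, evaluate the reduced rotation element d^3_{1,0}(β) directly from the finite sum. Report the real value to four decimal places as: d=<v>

d=-0.0993

d^3_{1,0}(β=3.0840) via the finite sum:
Half-angle: c=0.028792, s=0.999585. N=√(24·2·6·6)=41.569219
The bounds max(0,m−m')=0 and min(l+m,l−m')=2 give 3 terms
  k=0: (−1)^1·41.5692/(12)·0.0288^5·0.9996^1 = -0.000000
  k=1: (−1)^2·41.5692/(4)·0.0288^3·0.9996^3 = +0.000248
  k=2: (−1)^3·41.5692/(12)·0.0288^1·0.9996^5 = -0.099533
d^3_{1,0}(3.0840) = -0.000000 +0.000248 -0.099533 = -0.099285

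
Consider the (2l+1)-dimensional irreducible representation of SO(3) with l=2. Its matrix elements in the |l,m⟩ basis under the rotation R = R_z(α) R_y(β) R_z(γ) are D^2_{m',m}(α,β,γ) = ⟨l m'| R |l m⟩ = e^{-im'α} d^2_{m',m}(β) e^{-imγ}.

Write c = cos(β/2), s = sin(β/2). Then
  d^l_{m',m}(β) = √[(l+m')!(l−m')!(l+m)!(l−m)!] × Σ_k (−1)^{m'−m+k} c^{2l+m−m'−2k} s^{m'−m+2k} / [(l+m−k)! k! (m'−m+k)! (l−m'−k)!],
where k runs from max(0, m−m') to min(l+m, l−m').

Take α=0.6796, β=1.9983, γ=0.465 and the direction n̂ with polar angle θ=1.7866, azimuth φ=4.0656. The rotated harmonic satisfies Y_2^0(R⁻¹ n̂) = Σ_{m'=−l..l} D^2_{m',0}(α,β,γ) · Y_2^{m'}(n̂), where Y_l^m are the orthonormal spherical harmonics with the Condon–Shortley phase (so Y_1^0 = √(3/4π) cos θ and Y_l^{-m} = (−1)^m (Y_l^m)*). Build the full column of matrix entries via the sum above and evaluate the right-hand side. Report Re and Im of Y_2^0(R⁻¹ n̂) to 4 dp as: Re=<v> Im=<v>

Need the full column D^2_{m',0} for m'=−2..2 at α=0.6796, β=1.9983, γ=0.4650.
cos(β/2)=0.541017, sin(β/2)=0.841011
d^2_{-2,0}: single k=2 term ⇒ +0.507110;  D = +0.106504+0.495799i
d^2_{-1,0}: k∈[1..2] ⇒ +0.326220 -0.788302 = -0.462081;  D = -0.359418-0.290410i
d^2_{0,0}: k∈[0..2] ⇒ +0.085673 -0.828106 +0.500274 = -0.242160;  D = -0.242160+0.000000i
d^2_{1,0}: k∈[0..1] ⇒ -0.326220 +0.788302 = +0.462081;  D = +0.359418-0.290410i
d^2_{2,0}: single k=0 term ⇒ +0.507110;  D = +0.106504-0.495799i
Y_2^{m'}(θ=1.7866,φ=4.0656) and Σ D·Y over m':
  (+0.1065+0.4958i)·(-0.1009-0.3545i)  (-0.3594-0.2904i)·(+0.0974-0.1290i)  (-0.2422+0.0000i)·(-0.2720+0.0000i)  (+0.3594-0.2904i)·(-0.0974-0.1290i)  (+0.1065-0.4958i)·(-0.1009+0.3545i)
Y_2^0(R⁻¹ n̂) = +0.250998-0.000000i

Re=0.2510 Im=0.0000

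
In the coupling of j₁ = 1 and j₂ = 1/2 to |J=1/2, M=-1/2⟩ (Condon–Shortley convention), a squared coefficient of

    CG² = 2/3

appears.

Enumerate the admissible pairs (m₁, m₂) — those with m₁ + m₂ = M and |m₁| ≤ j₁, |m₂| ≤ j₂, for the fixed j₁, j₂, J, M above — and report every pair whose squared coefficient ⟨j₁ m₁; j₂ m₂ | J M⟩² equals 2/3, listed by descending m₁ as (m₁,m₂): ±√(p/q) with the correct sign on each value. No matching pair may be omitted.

Admissible pairs with m₁+m₂ = M = -1/2: (-1,1/2), (0,-1/2)
  (m₁,m₂)=(0,-1/2): CG² = 1/3, CG = +√(1/3)
  (m₁,m₂)=(-1,1/2): CG² = 2/3, CG = −√(2/3)   ← matches the target
Pairs with CG² = 2/3: (-1,1/2): −√(2/3)

(-1,1/2): −√(2/3)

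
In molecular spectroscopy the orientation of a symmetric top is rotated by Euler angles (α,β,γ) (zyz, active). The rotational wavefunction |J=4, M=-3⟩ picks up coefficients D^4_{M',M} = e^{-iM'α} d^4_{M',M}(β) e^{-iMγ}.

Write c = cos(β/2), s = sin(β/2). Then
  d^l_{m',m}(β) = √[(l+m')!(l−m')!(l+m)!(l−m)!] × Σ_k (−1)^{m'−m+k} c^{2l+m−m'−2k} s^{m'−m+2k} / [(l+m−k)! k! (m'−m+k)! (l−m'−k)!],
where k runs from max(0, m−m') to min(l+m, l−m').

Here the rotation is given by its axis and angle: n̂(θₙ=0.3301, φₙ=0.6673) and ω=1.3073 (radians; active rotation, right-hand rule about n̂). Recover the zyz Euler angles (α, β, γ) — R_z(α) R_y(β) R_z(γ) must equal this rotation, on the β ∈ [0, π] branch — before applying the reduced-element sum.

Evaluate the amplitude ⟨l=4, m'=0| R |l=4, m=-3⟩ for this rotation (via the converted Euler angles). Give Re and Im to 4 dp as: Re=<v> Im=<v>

Axis–angle → zyz. n̂ = (sinθₙcosφₙ, sinθₙsinφₙ, cosθₙ) = (+0.254609, +0.200598, +0.946010), ω = 1.3073.
R = I cosω + sinω [n̂]ₓ + (1−cosω) n̂n̂ᵀ gives
  R = [+0.308399, -0.875587, +0.371802; +0.951130, +0.290217, -0.105480; -0.015547, +0.386162, +0.922300]
β = atan2(√(R₁₃²+R₂₃²), R₃₃) = 0.396807; α = atan2(R₂₃, R₁₃) mod 2π = 6.006751; γ = atan2(R₃₂, −R₃₁) mod 2π = 1.530558
First d^4_{0,-3}(β=0.3968), then the phase factors e^{-i(0)α} and e^{-i(-3)γ}:
With c≡cos(β/2)=0.980383 and s≡sin(β/2)=0.197104, N=[24·24·1·5040]^{1/2}=1703.830978
k: max(0,(-3)−(0))=0 … min(4+(-3),4−(0))=1
  k=0: (−1)^3·1703.8310/(144)·0.9804^5·0.1971^3 = -0.082060
  k=1: (−1)^4·1703.8310/(144)·0.9804^3·0.1971^5 = +0.003317
d^4_{0,-3}(0.3968) = -0.082060 +0.003317 = -0.078743
Attach z-rotation phases: D = e^{-i(0)(6.0068)}·(-0.078743)·e^{-i(-3)(1.5306)} = +0.009482+0.078170i

Re=0.0095 Im=0.0782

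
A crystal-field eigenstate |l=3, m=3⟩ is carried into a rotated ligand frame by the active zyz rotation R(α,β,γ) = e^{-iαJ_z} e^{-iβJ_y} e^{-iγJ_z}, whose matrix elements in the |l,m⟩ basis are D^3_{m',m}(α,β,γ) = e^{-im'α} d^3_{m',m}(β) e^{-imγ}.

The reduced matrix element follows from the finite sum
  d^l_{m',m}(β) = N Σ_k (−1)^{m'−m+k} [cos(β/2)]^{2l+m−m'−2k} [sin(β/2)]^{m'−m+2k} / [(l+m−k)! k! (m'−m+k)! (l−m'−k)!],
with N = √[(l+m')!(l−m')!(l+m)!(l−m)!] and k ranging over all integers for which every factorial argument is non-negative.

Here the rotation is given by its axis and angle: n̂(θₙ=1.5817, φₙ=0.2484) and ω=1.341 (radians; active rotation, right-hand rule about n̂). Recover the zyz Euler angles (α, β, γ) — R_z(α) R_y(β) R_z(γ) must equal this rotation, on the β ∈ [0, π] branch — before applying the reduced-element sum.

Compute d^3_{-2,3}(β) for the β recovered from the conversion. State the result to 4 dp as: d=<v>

d=0.1777

Axis–angle → zyz. n̂ = (sinθₙcosφₙ, sinθₙsinφₙ, cosθₙ) = (+0.969249, +0.245839, -0.010903), ω = 1.3410.
R = I cosω + sinω [n̂]ₓ + (1−cosω) n̂n̂ᵀ gives
  R = [+0.953238, +0.194621, +0.231215; +0.173387, +0.274450, -0.945840; -0.247537, +0.941701, +0.227871]
β = atan2(√(R₁₃²+R₂₃²), R₃₃) = 1.340906; α = atan2(R₂₃, R₁₃) mod 2π = 4.952142; γ = atan2(R₃₂, −R₃₁) mod 2π = 1.313749
d^3_{-2,3}(β=1.3409) via the finite sum:
c=cos(1.340906/2)=0.783540, s=sin(1.340906/2)=0.621341; N=√[1·120·720·1]=293.938769
Admissible k: 5..5 (factorial args all ≥0)
  k=5: (−1)^0·293.9388/(120)·0.7835^1·0.6213^5 = +0.177741
d^3_{-2,3}(1.3409) = +0.177741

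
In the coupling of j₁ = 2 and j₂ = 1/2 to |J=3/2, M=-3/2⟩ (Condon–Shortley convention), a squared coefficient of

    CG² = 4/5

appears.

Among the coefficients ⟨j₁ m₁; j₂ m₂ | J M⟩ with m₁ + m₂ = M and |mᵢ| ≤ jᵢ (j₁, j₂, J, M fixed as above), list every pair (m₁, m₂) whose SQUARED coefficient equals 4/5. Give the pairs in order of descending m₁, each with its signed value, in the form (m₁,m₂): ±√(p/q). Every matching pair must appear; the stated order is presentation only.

Admissible pairs with m₁+m₂ = M = -3/2: (-2,1/2), (-1,-1/2)
  (m₁,m₂)=(-1,-1/2): CG² = 1/5, CG = +√(1/5)
  (m₁,m₂)=(-2,1/2): CG² = 4/5, CG = −√(4/5)   ← matches the target
Pairs with CG² = 4/5: (-2,1/2): −√(4/5)

(-2,1/2): −√(4/5)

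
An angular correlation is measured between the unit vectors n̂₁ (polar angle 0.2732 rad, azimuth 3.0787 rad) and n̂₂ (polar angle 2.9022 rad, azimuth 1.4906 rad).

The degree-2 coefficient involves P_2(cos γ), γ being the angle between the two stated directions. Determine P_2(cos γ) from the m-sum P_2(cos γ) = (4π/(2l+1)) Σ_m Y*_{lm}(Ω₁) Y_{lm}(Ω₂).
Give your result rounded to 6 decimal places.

0.815715

Term-by-term m-sum for l=2 (normalisation 4π/5 = 2.513274):
  m=-2: (0.02790 - 0.00353j) × (-0.02144 - 0.00347j) = -0.00061 - 0.00002j  (running Σ = -0.00061 - 0.00002j)
  m=-1: (-0.20032 + 0.01262j) × (-0.01426 + 0.17739j) = 0.00062 - 0.03571j  (running Σ = 0.00001 - 0.03573j)
  m=0: (0.56190 + 0.00000j) × (0.57759 + 0.00000j) = 0.32455 + 0.00000j  (running Σ = 0.32455 - 0.03573j)
  m=1: (0.20032 + 0.01262j) × (0.01426 + 0.17739j) = 0.00062 + 0.03571j  (running Σ = 0.32517 - 0.00002j)
  m=2: (0.02790 + 0.00353j) × (-0.02144 + 0.00347j) = -0.00061 + 0.00002j  (running Σ = 0.32456 + 0.00000j)
Accumulated sum 0.32456 + 0.00000j; after 4π/(2l+1) scaling, 0.81571 + 0.00000j ⇒ P_2 = 0.815715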